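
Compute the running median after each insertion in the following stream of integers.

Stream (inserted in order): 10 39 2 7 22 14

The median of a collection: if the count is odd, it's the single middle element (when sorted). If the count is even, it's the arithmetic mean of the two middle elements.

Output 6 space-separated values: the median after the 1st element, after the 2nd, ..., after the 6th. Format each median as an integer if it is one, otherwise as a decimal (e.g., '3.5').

Answer: 10 24.5 10 8.5 10 12

Derivation:
Step 1: insert 10 -> lo=[10] (size 1, max 10) hi=[] (size 0) -> median=10
Step 2: insert 39 -> lo=[10] (size 1, max 10) hi=[39] (size 1, min 39) -> median=24.5
Step 3: insert 2 -> lo=[2, 10] (size 2, max 10) hi=[39] (size 1, min 39) -> median=10
Step 4: insert 7 -> lo=[2, 7] (size 2, max 7) hi=[10, 39] (size 2, min 10) -> median=8.5
Step 5: insert 22 -> lo=[2, 7, 10] (size 3, max 10) hi=[22, 39] (size 2, min 22) -> median=10
Step 6: insert 14 -> lo=[2, 7, 10] (size 3, max 10) hi=[14, 22, 39] (size 3, min 14) -> median=12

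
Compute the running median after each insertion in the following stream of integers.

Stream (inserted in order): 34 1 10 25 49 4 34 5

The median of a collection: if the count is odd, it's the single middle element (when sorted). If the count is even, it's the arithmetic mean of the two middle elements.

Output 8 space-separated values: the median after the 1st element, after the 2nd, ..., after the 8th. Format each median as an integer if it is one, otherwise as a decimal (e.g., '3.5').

Answer: 34 17.5 10 17.5 25 17.5 25 17.5

Derivation:
Step 1: insert 34 -> lo=[34] (size 1, max 34) hi=[] (size 0) -> median=34
Step 2: insert 1 -> lo=[1] (size 1, max 1) hi=[34] (size 1, min 34) -> median=17.5
Step 3: insert 10 -> lo=[1, 10] (size 2, max 10) hi=[34] (size 1, min 34) -> median=10
Step 4: insert 25 -> lo=[1, 10] (size 2, max 10) hi=[25, 34] (size 2, min 25) -> median=17.5
Step 5: insert 49 -> lo=[1, 10, 25] (size 3, max 25) hi=[34, 49] (size 2, min 34) -> median=25
Step 6: insert 4 -> lo=[1, 4, 10] (size 3, max 10) hi=[25, 34, 49] (size 3, min 25) -> median=17.5
Step 7: insert 34 -> lo=[1, 4, 10, 25] (size 4, max 25) hi=[34, 34, 49] (size 3, min 34) -> median=25
Step 8: insert 5 -> lo=[1, 4, 5, 10] (size 4, max 10) hi=[25, 34, 34, 49] (size 4, min 25) -> median=17.5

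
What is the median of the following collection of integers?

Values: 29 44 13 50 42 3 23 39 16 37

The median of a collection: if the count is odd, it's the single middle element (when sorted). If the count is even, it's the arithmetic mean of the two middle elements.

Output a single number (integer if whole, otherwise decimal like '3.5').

Answer: 33

Derivation:
Step 1: insert 29 -> lo=[29] (size 1, max 29) hi=[] (size 0) -> median=29
Step 2: insert 44 -> lo=[29] (size 1, max 29) hi=[44] (size 1, min 44) -> median=36.5
Step 3: insert 13 -> lo=[13, 29] (size 2, max 29) hi=[44] (size 1, min 44) -> median=29
Step 4: insert 50 -> lo=[13, 29] (size 2, max 29) hi=[44, 50] (size 2, min 44) -> median=36.5
Step 5: insert 42 -> lo=[13, 29, 42] (size 3, max 42) hi=[44, 50] (size 2, min 44) -> median=42
Step 6: insert 3 -> lo=[3, 13, 29] (size 3, max 29) hi=[42, 44, 50] (size 3, min 42) -> median=35.5
Step 7: insert 23 -> lo=[3, 13, 23, 29] (size 4, max 29) hi=[42, 44, 50] (size 3, min 42) -> median=29
Step 8: insert 39 -> lo=[3, 13, 23, 29] (size 4, max 29) hi=[39, 42, 44, 50] (size 4, min 39) -> median=34
Step 9: insert 16 -> lo=[3, 13, 16, 23, 29] (size 5, max 29) hi=[39, 42, 44, 50] (size 4, min 39) -> median=29
Step 10: insert 37 -> lo=[3, 13, 16, 23, 29] (size 5, max 29) hi=[37, 39, 42, 44, 50] (size 5, min 37) -> median=33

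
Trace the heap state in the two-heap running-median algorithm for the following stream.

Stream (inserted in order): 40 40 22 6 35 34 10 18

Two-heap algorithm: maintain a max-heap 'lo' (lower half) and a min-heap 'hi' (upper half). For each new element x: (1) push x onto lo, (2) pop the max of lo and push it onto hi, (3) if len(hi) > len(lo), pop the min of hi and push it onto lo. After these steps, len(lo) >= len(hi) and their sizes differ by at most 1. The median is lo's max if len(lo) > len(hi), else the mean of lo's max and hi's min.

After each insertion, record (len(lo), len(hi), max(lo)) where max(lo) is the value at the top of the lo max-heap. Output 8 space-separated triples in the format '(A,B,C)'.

Answer: (1,0,40) (1,1,40) (2,1,40) (2,2,22) (3,2,35) (3,3,34) (4,3,34) (4,4,22)

Derivation:
Step 1: insert 40 -> lo=[40] hi=[] -> (len(lo)=1, len(hi)=0, max(lo)=40)
Step 2: insert 40 -> lo=[40] hi=[40] -> (len(lo)=1, len(hi)=1, max(lo)=40)
Step 3: insert 22 -> lo=[22, 40] hi=[40] -> (len(lo)=2, len(hi)=1, max(lo)=40)
Step 4: insert 6 -> lo=[6, 22] hi=[40, 40] -> (len(lo)=2, len(hi)=2, max(lo)=22)
Step 5: insert 35 -> lo=[6, 22, 35] hi=[40, 40] -> (len(lo)=3, len(hi)=2, max(lo)=35)
Step 6: insert 34 -> lo=[6, 22, 34] hi=[35, 40, 40] -> (len(lo)=3, len(hi)=3, max(lo)=34)
Step 7: insert 10 -> lo=[6, 10, 22, 34] hi=[35, 40, 40] -> (len(lo)=4, len(hi)=3, max(lo)=34)
Step 8: insert 18 -> lo=[6, 10, 18, 22] hi=[34, 35, 40, 40] -> (len(lo)=4, len(hi)=4, max(lo)=22)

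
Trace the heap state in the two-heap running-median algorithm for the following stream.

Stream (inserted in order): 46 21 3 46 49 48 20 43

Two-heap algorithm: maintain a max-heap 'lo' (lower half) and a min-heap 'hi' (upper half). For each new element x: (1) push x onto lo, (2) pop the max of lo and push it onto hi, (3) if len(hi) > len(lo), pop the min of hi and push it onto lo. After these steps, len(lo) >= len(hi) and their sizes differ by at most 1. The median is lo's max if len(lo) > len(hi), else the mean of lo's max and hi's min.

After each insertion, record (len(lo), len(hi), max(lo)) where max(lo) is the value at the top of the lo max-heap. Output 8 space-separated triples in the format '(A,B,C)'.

Step 1: insert 46 -> lo=[46] hi=[] -> (len(lo)=1, len(hi)=0, max(lo)=46)
Step 2: insert 21 -> lo=[21] hi=[46] -> (len(lo)=1, len(hi)=1, max(lo)=21)
Step 3: insert 3 -> lo=[3, 21] hi=[46] -> (len(lo)=2, len(hi)=1, max(lo)=21)
Step 4: insert 46 -> lo=[3, 21] hi=[46, 46] -> (len(lo)=2, len(hi)=2, max(lo)=21)
Step 5: insert 49 -> lo=[3, 21, 46] hi=[46, 49] -> (len(lo)=3, len(hi)=2, max(lo)=46)
Step 6: insert 48 -> lo=[3, 21, 46] hi=[46, 48, 49] -> (len(lo)=3, len(hi)=3, max(lo)=46)
Step 7: insert 20 -> lo=[3, 20, 21, 46] hi=[46, 48, 49] -> (len(lo)=4, len(hi)=3, max(lo)=46)
Step 8: insert 43 -> lo=[3, 20, 21, 43] hi=[46, 46, 48, 49] -> (len(lo)=4, len(hi)=4, max(lo)=43)

Answer: (1,0,46) (1,1,21) (2,1,21) (2,2,21) (3,2,46) (3,3,46) (4,3,46) (4,4,43)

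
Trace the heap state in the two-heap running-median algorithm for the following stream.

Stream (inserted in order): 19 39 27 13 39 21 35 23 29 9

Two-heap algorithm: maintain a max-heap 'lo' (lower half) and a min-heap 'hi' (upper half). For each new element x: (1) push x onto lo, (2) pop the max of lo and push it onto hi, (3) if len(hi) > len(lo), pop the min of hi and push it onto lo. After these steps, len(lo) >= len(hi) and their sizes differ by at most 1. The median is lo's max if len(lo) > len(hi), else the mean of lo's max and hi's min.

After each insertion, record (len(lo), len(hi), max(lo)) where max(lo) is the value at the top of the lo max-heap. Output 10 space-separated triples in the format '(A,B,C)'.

Answer: (1,0,19) (1,1,19) (2,1,27) (2,2,19) (3,2,27) (3,3,21) (4,3,27) (4,4,23) (5,4,27) (5,5,23)

Derivation:
Step 1: insert 19 -> lo=[19] hi=[] -> (len(lo)=1, len(hi)=0, max(lo)=19)
Step 2: insert 39 -> lo=[19] hi=[39] -> (len(lo)=1, len(hi)=1, max(lo)=19)
Step 3: insert 27 -> lo=[19, 27] hi=[39] -> (len(lo)=2, len(hi)=1, max(lo)=27)
Step 4: insert 13 -> lo=[13, 19] hi=[27, 39] -> (len(lo)=2, len(hi)=2, max(lo)=19)
Step 5: insert 39 -> lo=[13, 19, 27] hi=[39, 39] -> (len(lo)=3, len(hi)=2, max(lo)=27)
Step 6: insert 21 -> lo=[13, 19, 21] hi=[27, 39, 39] -> (len(lo)=3, len(hi)=3, max(lo)=21)
Step 7: insert 35 -> lo=[13, 19, 21, 27] hi=[35, 39, 39] -> (len(lo)=4, len(hi)=3, max(lo)=27)
Step 8: insert 23 -> lo=[13, 19, 21, 23] hi=[27, 35, 39, 39] -> (len(lo)=4, len(hi)=4, max(lo)=23)
Step 9: insert 29 -> lo=[13, 19, 21, 23, 27] hi=[29, 35, 39, 39] -> (len(lo)=5, len(hi)=4, max(lo)=27)
Step 10: insert 9 -> lo=[9, 13, 19, 21, 23] hi=[27, 29, 35, 39, 39] -> (len(lo)=5, len(hi)=5, max(lo)=23)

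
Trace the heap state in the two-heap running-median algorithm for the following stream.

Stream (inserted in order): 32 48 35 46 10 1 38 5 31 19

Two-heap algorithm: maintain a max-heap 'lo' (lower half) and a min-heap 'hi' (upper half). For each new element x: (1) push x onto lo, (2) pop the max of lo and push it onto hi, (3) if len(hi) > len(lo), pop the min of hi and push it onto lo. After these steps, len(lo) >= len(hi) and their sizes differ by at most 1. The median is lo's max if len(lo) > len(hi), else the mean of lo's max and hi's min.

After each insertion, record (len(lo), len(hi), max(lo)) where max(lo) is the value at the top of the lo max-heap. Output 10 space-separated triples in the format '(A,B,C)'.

Answer: (1,0,32) (1,1,32) (2,1,35) (2,2,35) (3,2,35) (3,3,32) (4,3,35) (4,4,32) (5,4,32) (5,5,31)

Derivation:
Step 1: insert 32 -> lo=[32] hi=[] -> (len(lo)=1, len(hi)=0, max(lo)=32)
Step 2: insert 48 -> lo=[32] hi=[48] -> (len(lo)=1, len(hi)=1, max(lo)=32)
Step 3: insert 35 -> lo=[32, 35] hi=[48] -> (len(lo)=2, len(hi)=1, max(lo)=35)
Step 4: insert 46 -> lo=[32, 35] hi=[46, 48] -> (len(lo)=2, len(hi)=2, max(lo)=35)
Step 5: insert 10 -> lo=[10, 32, 35] hi=[46, 48] -> (len(lo)=3, len(hi)=2, max(lo)=35)
Step 6: insert 1 -> lo=[1, 10, 32] hi=[35, 46, 48] -> (len(lo)=3, len(hi)=3, max(lo)=32)
Step 7: insert 38 -> lo=[1, 10, 32, 35] hi=[38, 46, 48] -> (len(lo)=4, len(hi)=3, max(lo)=35)
Step 8: insert 5 -> lo=[1, 5, 10, 32] hi=[35, 38, 46, 48] -> (len(lo)=4, len(hi)=4, max(lo)=32)
Step 9: insert 31 -> lo=[1, 5, 10, 31, 32] hi=[35, 38, 46, 48] -> (len(lo)=5, len(hi)=4, max(lo)=32)
Step 10: insert 19 -> lo=[1, 5, 10, 19, 31] hi=[32, 35, 38, 46, 48] -> (len(lo)=5, len(hi)=5, max(lo)=31)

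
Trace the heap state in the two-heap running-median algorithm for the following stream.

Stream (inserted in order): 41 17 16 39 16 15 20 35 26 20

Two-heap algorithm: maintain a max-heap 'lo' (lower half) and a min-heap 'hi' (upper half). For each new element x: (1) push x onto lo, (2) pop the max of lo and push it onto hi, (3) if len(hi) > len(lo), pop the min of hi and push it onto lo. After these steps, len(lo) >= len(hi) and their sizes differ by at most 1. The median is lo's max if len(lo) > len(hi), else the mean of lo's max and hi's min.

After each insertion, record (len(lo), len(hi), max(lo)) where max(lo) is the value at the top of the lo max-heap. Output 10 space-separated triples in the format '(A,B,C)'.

Step 1: insert 41 -> lo=[41] hi=[] -> (len(lo)=1, len(hi)=0, max(lo)=41)
Step 2: insert 17 -> lo=[17] hi=[41] -> (len(lo)=1, len(hi)=1, max(lo)=17)
Step 3: insert 16 -> lo=[16, 17] hi=[41] -> (len(lo)=2, len(hi)=1, max(lo)=17)
Step 4: insert 39 -> lo=[16, 17] hi=[39, 41] -> (len(lo)=2, len(hi)=2, max(lo)=17)
Step 5: insert 16 -> lo=[16, 16, 17] hi=[39, 41] -> (len(lo)=3, len(hi)=2, max(lo)=17)
Step 6: insert 15 -> lo=[15, 16, 16] hi=[17, 39, 41] -> (len(lo)=3, len(hi)=3, max(lo)=16)
Step 7: insert 20 -> lo=[15, 16, 16, 17] hi=[20, 39, 41] -> (len(lo)=4, len(hi)=3, max(lo)=17)
Step 8: insert 35 -> lo=[15, 16, 16, 17] hi=[20, 35, 39, 41] -> (len(lo)=4, len(hi)=4, max(lo)=17)
Step 9: insert 26 -> lo=[15, 16, 16, 17, 20] hi=[26, 35, 39, 41] -> (len(lo)=5, len(hi)=4, max(lo)=20)
Step 10: insert 20 -> lo=[15, 16, 16, 17, 20] hi=[20, 26, 35, 39, 41] -> (len(lo)=5, len(hi)=5, max(lo)=20)

Answer: (1,0,41) (1,1,17) (2,1,17) (2,2,17) (3,2,17) (3,3,16) (4,3,17) (4,4,17) (5,4,20) (5,5,20)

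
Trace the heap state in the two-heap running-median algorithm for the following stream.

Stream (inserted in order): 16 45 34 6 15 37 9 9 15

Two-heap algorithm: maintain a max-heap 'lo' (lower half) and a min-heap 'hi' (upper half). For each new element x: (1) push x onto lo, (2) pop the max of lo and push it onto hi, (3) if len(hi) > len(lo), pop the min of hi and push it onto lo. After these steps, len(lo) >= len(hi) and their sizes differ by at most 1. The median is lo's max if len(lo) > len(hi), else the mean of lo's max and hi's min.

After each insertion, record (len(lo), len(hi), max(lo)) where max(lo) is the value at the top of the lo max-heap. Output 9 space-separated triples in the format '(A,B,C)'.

Step 1: insert 16 -> lo=[16] hi=[] -> (len(lo)=1, len(hi)=0, max(lo)=16)
Step 2: insert 45 -> lo=[16] hi=[45] -> (len(lo)=1, len(hi)=1, max(lo)=16)
Step 3: insert 34 -> lo=[16, 34] hi=[45] -> (len(lo)=2, len(hi)=1, max(lo)=34)
Step 4: insert 6 -> lo=[6, 16] hi=[34, 45] -> (len(lo)=2, len(hi)=2, max(lo)=16)
Step 5: insert 15 -> lo=[6, 15, 16] hi=[34, 45] -> (len(lo)=3, len(hi)=2, max(lo)=16)
Step 6: insert 37 -> lo=[6, 15, 16] hi=[34, 37, 45] -> (len(lo)=3, len(hi)=3, max(lo)=16)
Step 7: insert 9 -> lo=[6, 9, 15, 16] hi=[34, 37, 45] -> (len(lo)=4, len(hi)=3, max(lo)=16)
Step 8: insert 9 -> lo=[6, 9, 9, 15] hi=[16, 34, 37, 45] -> (len(lo)=4, len(hi)=4, max(lo)=15)
Step 9: insert 15 -> lo=[6, 9, 9, 15, 15] hi=[16, 34, 37, 45] -> (len(lo)=5, len(hi)=4, max(lo)=15)

Answer: (1,0,16) (1,1,16) (2,1,34) (2,2,16) (3,2,16) (3,3,16) (4,3,16) (4,4,15) (5,4,15)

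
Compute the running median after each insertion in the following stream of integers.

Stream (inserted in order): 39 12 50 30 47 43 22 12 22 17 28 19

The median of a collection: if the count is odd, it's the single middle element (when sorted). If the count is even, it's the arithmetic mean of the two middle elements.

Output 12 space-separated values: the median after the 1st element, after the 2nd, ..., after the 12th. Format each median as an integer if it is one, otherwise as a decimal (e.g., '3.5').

Answer: 39 25.5 39 34.5 39 41 39 34.5 30 26 28 25

Derivation:
Step 1: insert 39 -> lo=[39] (size 1, max 39) hi=[] (size 0) -> median=39
Step 2: insert 12 -> lo=[12] (size 1, max 12) hi=[39] (size 1, min 39) -> median=25.5
Step 3: insert 50 -> lo=[12, 39] (size 2, max 39) hi=[50] (size 1, min 50) -> median=39
Step 4: insert 30 -> lo=[12, 30] (size 2, max 30) hi=[39, 50] (size 2, min 39) -> median=34.5
Step 5: insert 47 -> lo=[12, 30, 39] (size 3, max 39) hi=[47, 50] (size 2, min 47) -> median=39
Step 6: insert 43 -> lo=[12, 30, 39] (size 3, max 39) hi=[43, 47, 50] (size 3, min 43) -> median=41
Step 7: insert 22 -> lo=[12, 22, 30, 39] (size 4, max 39) hi=[43, 47, 50] (size 3, min 43) -> median=39
Step 8: insert 12 -> lo=[12, 12, 22, 30] (size 4, max 30) hi=[39, 43, 47, 50] (size 4, min 39) -> median=34.5
Step 9: insert 22 -> lo=[12, 12, 22, 22, 30] (size 5, max 30) hi=[39, 43, 47, 50] (size 4, min 39) -> median=30
Step 10: insert 17 -> lo=[12, 12, 17, 22, 22] (size 5, max 22) hi=[30, 39, 43, 47, 50] (size 5, min 30) -> median=26
Step 11: insert 28 -> lo=[12, 12, 17, 22, 22, 28] (size 6, max 28) hi=[30, 39, 43, 47, 50] (size 5, min 30) -> median=28
Step 12: insert 19 -> lo=[12, 12, 17, 19, 22, 22] (size 6, max 22) hi=[28, 30, 39, 43, 47, 50] (size 6, min 28) -> median=25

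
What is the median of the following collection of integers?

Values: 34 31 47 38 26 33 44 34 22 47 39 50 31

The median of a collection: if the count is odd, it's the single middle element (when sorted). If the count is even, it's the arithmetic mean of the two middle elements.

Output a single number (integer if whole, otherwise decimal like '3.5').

Step 1: insert 34 -> lo=[34] (size 1, max 34) hi=[] (size 0) -> median=34
Step 2: insert 31 -> lo=[31] (size 1, max 31) hi=[34] (size 1, min 34) -> median=32.5
Step 3: insert 47 -> lo=[31, 34] (size 2, max 34) hi=[47] (size 1, min 47) -> median=34
Step 4: insert 38 -> lo=[31, 34] (size 2, max 34) hi=[38, 47] (size 2, min 38) -> median=36
Step 5: insert 26 -> lo=[26, 31, 34] (size 3, max 34) hi=[38, 47] (size 2, min 38) -> median=34
Step 6: insert 33 -> lo=[26, 31, 33] (size 3, max 33) hi=[34, 38, 47] (size 3, min 34) -> median=33.5
Step 7: insert 44 -> lo=[26, 31, 33, 34] (size 4, max 34) hi=[38, 44, 47] (size 3, min 38) -> median=34
Step 8: insert 34 -> lo=[26, 31, 33, 34] (size 4, max 34) hi=[34, 38, 44, 47] (size 4, min 34) -> median=34
Step 9: insert 22 -> lo=[22, 26, 31, 33, 34] (size 5, max 34) hi=[34, 38, 44, 47] (size 4, min 34) -> median=34
Step 10: insert 47 -> lo=[22, 26, 31, 33, 34] (size 5, max 34) hi=[34, 38, 44, 47, 47] (size 5, min 34) -> median=34
Step 11: insert 39 -> lo=[22, 26, 31, 33, 34, 34] (size 6, max 34) hi=[38, 39, 44, 47, 47] (size 5, min 38) -> median=34
Step 12: insert 50 -> lo=[22, 26, 31, 33, 34, 34] (size 6, max 34) hi=[38, 39, 44, 47, 47, 50] (size 6, min 38) -> median=36
Step 13: insert 31 -> lo=[22, 26, 31, 31, 33, 34, 34] (size 7, max 34) hi=[38, 39, 44, 47, 47, 50] (size 6, min 38) -> median=34

Answer: 34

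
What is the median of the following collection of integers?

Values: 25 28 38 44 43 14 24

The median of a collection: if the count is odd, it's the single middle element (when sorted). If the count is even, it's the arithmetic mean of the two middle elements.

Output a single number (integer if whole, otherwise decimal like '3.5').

Step 1: insert 25 -> lo=[25] (size 1, max 25) hi=[] (size 0) -> median=25
Step 2: insert 28 -> lo=[25] (size 1, max 25) hi=[28] (size 1, min 28) -> median=26.5
Step 3: insert 38 -> lo=[25, 28] (size 2, max 28) hi=[38] (size 1, min 38) -> median=28
Step 4: insert 44 -> lo=[25, 28] (size 2, max 28) hi=[38, 44] (size 2, min 38) -> median=33
Step 5: insert 43 -> lo=[25, 28, 38] (size 3, max 38) hi=[43, 44] (size 2, min 43) -> median=38
Step 6: insert 14 -> lo=[14, 25, 28] (size 3, max 28) hi=[38, 43, 44] (size 3, min 38) -> median=33
Step 7: insert 24 -> lo=[14, 24, 25, 28] (size 4, max 28) hi=[38, 43, 44] (size 3, min 38) -> median=28

Answer: 28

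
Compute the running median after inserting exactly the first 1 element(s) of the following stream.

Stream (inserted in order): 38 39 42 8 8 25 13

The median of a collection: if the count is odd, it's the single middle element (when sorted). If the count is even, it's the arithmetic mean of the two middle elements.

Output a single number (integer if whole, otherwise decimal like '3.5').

Answer: 38

Derivation:
Step 1: insert 38 -> lo=[38] (size 1, max 38) hi=[] (size 0) -> median=38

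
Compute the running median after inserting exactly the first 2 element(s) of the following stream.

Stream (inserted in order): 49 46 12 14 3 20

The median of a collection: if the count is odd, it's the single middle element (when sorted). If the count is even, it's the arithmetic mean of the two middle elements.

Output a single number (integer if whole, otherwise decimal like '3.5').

Answer: 47.5

Derivation:
Step 1: insert 49 -> lo=[49] (size 1, max 49) hi=[] (size 0) -> median=49
Step 2: insert 46 -> lo=[46] (size 1, max 46) hi=[49] (size 1, min 49) -> median=47.5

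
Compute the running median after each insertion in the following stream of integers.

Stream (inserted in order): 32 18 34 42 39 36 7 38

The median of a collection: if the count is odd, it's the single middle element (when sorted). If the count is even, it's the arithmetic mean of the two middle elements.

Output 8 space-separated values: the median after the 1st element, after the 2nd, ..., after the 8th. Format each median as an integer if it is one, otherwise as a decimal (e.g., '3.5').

Step 1: insert 32 -> lo=[32] (size 1, max 32) hi=[] (size 0) -> median=32
Step 2: insert 18 -> lo=[18] (size 1, max 18) hi=[32] (size 1, min 32) -> median=25
Step 3: insert 34 -> lo=[18, 32] (size 2, max 32) hi=[34] (size 1, min 34) -> median=32
Step 4: insert 42 -> lo=[18, 32] (size 2, max 32) hi=[34, 42] (size 2, min 34) -> median=33
Step 5: insert 39 -> lo=[18, 32, 34] (size 3, max 34) hi=[39, 42] (size 2, min 39) -> median=34
Step 6: insert 36 -> lo=[18, 32, 34] (size 3, max 34) hi=[36, 39, 42] (size 3, min 36) -> median=35
Step 7: insert 7 -> lo=[7, 18, 32, 34] (size 4, max 34) hi=[36, 39, 42] (size 3, min 36) -> median=34
Step 8: insert 38 -> lo=[7, 18, 32, 34] (size 4, max 34) hi=[36, 38, 39, 42] (size 4, min 36) -> median=35

Answer: 32 25 32 33 34 35 34 35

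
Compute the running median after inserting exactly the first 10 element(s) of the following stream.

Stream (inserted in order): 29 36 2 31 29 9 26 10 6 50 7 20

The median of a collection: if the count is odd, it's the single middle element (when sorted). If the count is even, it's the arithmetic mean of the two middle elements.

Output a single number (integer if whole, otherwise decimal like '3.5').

Answer: 27.5

Derivation:
Step 1: insert 29 -> lo=[29] (size 1, max 29) hi=[] (size 0) -> median=29
Step 2: insert 36 -> lo=[29] (size 1, max 29) hi=[36] (size 1, min 36) -> median=32.5
Step 3: insert 2 -> lo=[2, 29] (size 2, max 29) hi=[36] (size 1, min 36) -> median=29
Step 4: insert 31 -> lo=[2, 29] (size 2, max 29) hi=[31, 36] (size 2, min 31) -> median=30
Step 5: insert 29 -> lo=[2, 29, 29] (size 3, max 29) hi=[31, 36] (size 2, min 31) -> median=29
Step 6: insert 9 -> lo=[2, 9, 29] (size 3, max 29) hi=[29, 31, 36] (size 3, min 29) -> median=29
Step 7: insert 26 -> lo=[2, 9, 26, 29] (size 4, max 29) hi=[29, 31, 36] (size 3, min 29) -> median=29
Step 8: insert 10 -> lo=[2, 9, 10, 26] (size 4, max 26) hi=[29, 29, 31, 36] (size 4, min 29) -> median=27.5
Step 9: insert 6 -> lo=[2, 6, 9, 10, 26] (size 5, max 26) hi=[29, 29, 31, 36] (size 4, min 29) -> median=26
Step 10: insert 50 -> lo=[2, 6, 9, 10, 26] (size 5, max 26) hi=[29, 29, 31, 36, 50] (size 5, min 29) -> median=27.5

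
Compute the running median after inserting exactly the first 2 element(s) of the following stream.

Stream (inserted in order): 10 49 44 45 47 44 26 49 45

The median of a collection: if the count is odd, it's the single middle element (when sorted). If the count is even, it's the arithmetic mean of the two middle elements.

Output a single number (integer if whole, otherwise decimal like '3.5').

Answer: 29.5

Derivation:
Step 1: insert 10 -> lo=[10] (size 1, max 10) hi=[] (size 0) -> median=10
Step 2: insert 49 -> lo=[10] (size 1, max 10) hi=[49] (size 1, min 49) -> median=29.5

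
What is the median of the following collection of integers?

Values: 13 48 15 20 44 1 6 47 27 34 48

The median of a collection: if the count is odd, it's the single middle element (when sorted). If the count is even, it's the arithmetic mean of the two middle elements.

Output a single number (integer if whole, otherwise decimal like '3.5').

Answer: 27

Derivation:
Step 1: insert 13 -> lo=[13] (size 1, max 13) hi=[] (size 0) -> median=13
Step 2: insert 48 -> lo=[13] (size 1, max 13) hi=[48] (size 1, min 48) -> median=30.5
Step 3: insert 15 -> lo=[13, 15] (size 2, max 15) hi=[48] (size 1, min 48) -> median=15
Step 4: insert 20 -> lo=[13, 15] (size 2, max 15) hi=[20, 48] (size 2, min 20) -> median=17.5
Step 5: insert 44 -> lo=[13, 15, 20] (size 3, max 20) hi=[44, 48] (size 2, min 44) -> median=20
Step 6: insert 1 -> lo=[1, 13, 15] (size 3, max 15) hi=[20, 44, 48] (size 3, min 20) -> median=17.5
Step 7: insert 6 -> lo=[1, 6, 13, 15] (size 4, max 15) hi=[20, 44, 48] (size 3, min 20) -> median=15
Step 8: insert 47 -> lo=[1, 6, 13, 15] (size 4, max 15) hi=[20, 44, 47, 48] (size 4, min 20) -> median=17.5
Step 9: insert 27 -> lo=[1, 6, 13, 15, 20] (size 5, max 20) hi=[27, 44, 47, 48] (size 4, min 27) -> median=20
Step 10: insert 34 -> lo=[1, 6, 13, 15, 20] (size 5, max 20) hi=[27, 34, 44, 47, 48] (size 5, min 27) -> median=23.5
Step 11: insert 48 -> lo=[1, 6, 13, 15, 20, 27] (size 6, max 27) hi=[34, 44, 47, 48, 48] (size 5, min 34) -> median=27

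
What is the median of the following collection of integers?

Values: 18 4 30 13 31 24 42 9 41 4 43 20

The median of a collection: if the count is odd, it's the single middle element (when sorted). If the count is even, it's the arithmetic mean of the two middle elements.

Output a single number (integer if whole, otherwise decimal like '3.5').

Step 1: insert 18 -> lo=[18] (size 1, max 18) hi=[] (size 0) -> median=18
Step 2: insert 4 -> lo=[4] (size 1, max 4) hi=[18] (size 1, min 18) -> median=11
Step 3: insert 30 -> lo=[4, 18] (size 2, max 18) hi=[30] (size 1, min 30) -> median=18
Step 4: insert 13 -> lo=[4, 13] (size 2, max 13) hi=[18, 30] (size 2, min 18) -> median=15.5
Step 5: insert 31 -> lo=[4, 13, 18] (size 3, max 18) hi=[30, 31] (size 2, min 30) -> median=18
Step 6: insert 24 -> lo=[4, 13, 18] (size 3, max 18) hi=[24, 30, 31] (size 3, min 24) -> median=21
Step 7: insert 42 -> lo=[4, 13, 18, 24] (size 4, max 24) hi=[30, 31, 42] (size 3, min 30) -> median=24
Step 8: insert 9 -> lo=[4, 9, 13, 18] (size 4, max 18) hi=[24, 30, 31, 42] (size 4, min 24) -> median=21
Step 9: insert 41 -> lo=[4, 9, 13, 18, 24] (size 5, max 24) hi=[30, 31, 41, 42] (size 4, min 30) -> median=24
Step 10: insert 4 -> lo=[4, 4, 9, 13, 18] (size 5, max 18) hi=[24, 30, 31, 41, 42] (size 5, min 24) -> median=21
Step 11: insert 43 -> lo=[4, 4, 9, 13, 18, 24] (size 6, max 24) hi=[30, 31, 41, 42, 43] (size 5, min 30) -> median=24
Step 12: insert 20 -> lo=[4, 4, 9, 13, 18, 20] (size 6, max 20) hi=[24, 30, 31, 41, 42, 43] (size 6, min 24) -> median=22

Answer: 22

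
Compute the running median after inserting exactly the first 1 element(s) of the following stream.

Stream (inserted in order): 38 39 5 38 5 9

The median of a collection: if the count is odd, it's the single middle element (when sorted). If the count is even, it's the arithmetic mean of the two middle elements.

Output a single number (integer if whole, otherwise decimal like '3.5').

Answer: 38

Derivation:
Step 1: insert 38 -> lo=[38] (size 1, max 38) hi=[] (size 0) -> median=38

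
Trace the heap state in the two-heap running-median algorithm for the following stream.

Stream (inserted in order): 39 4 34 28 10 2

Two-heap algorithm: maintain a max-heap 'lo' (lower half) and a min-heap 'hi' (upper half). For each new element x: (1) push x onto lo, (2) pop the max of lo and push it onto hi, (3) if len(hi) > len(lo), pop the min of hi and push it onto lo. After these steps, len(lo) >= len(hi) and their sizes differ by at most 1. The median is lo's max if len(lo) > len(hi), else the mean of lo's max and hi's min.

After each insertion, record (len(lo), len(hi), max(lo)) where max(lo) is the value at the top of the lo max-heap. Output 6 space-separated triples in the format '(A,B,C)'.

Step 1: insert 39 -> lo=[39] hi=[] -> (len(lo)=1, len(hi)=0, max(lo)=39)
Step 2: insert 4 -> lo=[4] hi=[39] -> (len(lo)=1, len(hi)=1, max(lo)=4)
Step 3: insert 34 -> lo=[4, 34] hi=[39] -> (len(lo)=2, len(hi)=1, max(lo)=34)
Step 4: insert 28 -> lo=[4, 28] hi=[34, 39] -> (len(lo)=2, len(hi)=2, max(lo)=28)
Step 5: insert 10 -> lo=[4, 10, 28] hi=[34, 39] -> (len(lo)=3, len(hi)=2, max(lo)=28)
Step 6: insert 2 -> lo=[2, 4, 10] hi=[28, 34, 39] -> (len(lo)=3, len(hi)=3, max(lo)=10)

Answer: (1,0,39) (1,1,4) (2,1,34) (2,2,28) (3,2,28) (3,3,10)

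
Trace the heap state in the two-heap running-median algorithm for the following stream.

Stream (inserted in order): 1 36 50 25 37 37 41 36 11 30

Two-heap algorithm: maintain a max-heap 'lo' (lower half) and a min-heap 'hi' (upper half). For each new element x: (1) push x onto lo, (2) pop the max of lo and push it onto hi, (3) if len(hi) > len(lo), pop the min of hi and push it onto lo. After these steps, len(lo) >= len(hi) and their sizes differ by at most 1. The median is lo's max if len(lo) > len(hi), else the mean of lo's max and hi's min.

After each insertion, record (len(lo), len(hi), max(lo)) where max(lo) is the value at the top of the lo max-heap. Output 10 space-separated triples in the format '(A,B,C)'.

Answer: (1,0,1) (1,1,1) (2,1,36) (2,2,25) (3,2,36) (3,3,36) (4,3,37) (4,4,36) (5,4,36) (5,5,36)

Derivation:
Step 1: insert 1 -> lo=[1] hi=[] -> (len(lo)=1, len(hi)=0, max(lo)=1)
Step 2: insert 36 -> lo=[1] hi=[36] -> (len(lo)=1, len(hi)=1, max(lo)=1)
Step 3: insert 50 -> lo=[1, 36] hi=[50] -> (len(lo)=2, len(hi)=1, max(lo)=36)
Step 4: insert 25 -> lo=[1, 25] hi=[36, 50] -> (len(lo)=2, len(hi)=2, max(lo)=25)
Step 5: insert 37 -> lo=[1, 25, 36] hi=[37, 50] -> (len(lo)=3, len(hi)=2, max(lo)=36)
Step 6: insert 37 -> lo=[1, 25, 36] hi=[37, 37, 50] -> (len(lo)=3, len(hi)=3, max(lo)=36)
Step 7: insert 41 -> lo=[1, 25, 36, 37] hi=[37, 41, 50] -> (len(lo)=4, len(hi)=3, max(lo)=37)
Step 8: insert 36 -> lo=[1, 25, 36, 36] hi=[37, 37, 41, 50] -> (len(lo)=4, len(hi)=4, max(lo)=36)
Step 9: insert 11 -> lo=[1, 11, 25, 36, 36] hi=[37, 37, 41, 50] -> (len(lo)=5, len(hi)=4, max(lo)=36)
Step 10: insert 30 -> lo=[1, 11, 25, 30, 36] hi=[36, 37, 37, 41, 50] -> (len(lo)=5, len(hi)=5, max(lo)=36)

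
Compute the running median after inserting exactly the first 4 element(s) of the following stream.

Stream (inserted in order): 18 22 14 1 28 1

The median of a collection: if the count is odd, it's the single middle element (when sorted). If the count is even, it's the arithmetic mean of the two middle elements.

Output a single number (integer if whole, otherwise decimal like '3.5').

Step 1: insert 18 -> lo=[18] (size 1, max 18) hi=[] (size 0) -> median=18
Step 2: insert 22 -> lo=[18] (size 1, max 18) hi=[22] (size 1, min 22) -> median=20
Step 3: insert 14 -> lo=[14, 18] (size 2, max 18) hi=[22] (size 1, min 22) -> median=18
Step 4: insert 1 -> lo=[1, 14] (size 2, max 14) hi=[18, 22] (size 2, min 18) -> median=16

Answer: 16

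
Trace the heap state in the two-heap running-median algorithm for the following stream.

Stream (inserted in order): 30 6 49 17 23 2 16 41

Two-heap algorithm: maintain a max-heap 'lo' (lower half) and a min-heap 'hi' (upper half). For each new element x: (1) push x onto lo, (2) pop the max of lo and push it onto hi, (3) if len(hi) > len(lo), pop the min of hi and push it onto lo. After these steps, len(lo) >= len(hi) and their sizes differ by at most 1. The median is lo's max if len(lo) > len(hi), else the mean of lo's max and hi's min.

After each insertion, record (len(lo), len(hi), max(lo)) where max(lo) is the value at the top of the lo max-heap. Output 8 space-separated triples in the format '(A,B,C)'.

Step 1: insert 30 -> lo=[30] hi=[] -> (len(lo)=1, len(hi)=0, max(lo)=30)
Step 2: insert 6 -> lo=[6] hi=[30] -> (len(lo)=1, len(hi)=1, max(lo)=6)
Step 3: insert 49 -> lo=[6, 30] hi=[49] -> (len(lo)=2, len(hi)=1, max(lo)=30)
Step 4: insert 17 -> lo=[6, 17] hi=[30, 49] -> (len(lo)=2, len(hi)=2, max(lo)=17)
Step 5: insert 23 -> lo=[6, 17, 23] hi=[30, 49] -> (len(lo)=3, len(hi)=2, max(lo)=23)
Step 6: insert 2 -> lo=[2, 6, 17] hi=[23, 30, 49] -> (len(lo)=3, len(hi)=3, max(lo)=17)
Step 7: insert 16 -> lo=[2, 6, 16, 17] hi=[23, 30, 49] -> (len(lo)=4, len(hi)=3, max(lo)=17)
Step 8: insert 41 -> lo=[2, 6, 16, 17] hi=[23, 30, 41, 49] -> (len(lo)=4, len(hi)=4, max(lo)=17)

Answer: (1,0,30) (1,1,6) (2,1,30) (2,2,17) (3,2,23) (3,3,17) (4,3,17) (4,4,17)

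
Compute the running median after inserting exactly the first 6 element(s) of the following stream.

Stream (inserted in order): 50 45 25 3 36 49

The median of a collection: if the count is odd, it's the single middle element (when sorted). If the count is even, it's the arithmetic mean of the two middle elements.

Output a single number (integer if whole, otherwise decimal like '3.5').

Answer: 40.5

Derivation:
Step 1: insert 50 -> lo=[50] (size 1, max 50) hi=[] (size 0) -> median=50
Step 2: insert 45 -> lo=[45] (size 1, max 45) hi=[50] (size 1, min 50) -> median=47.5
Step 3: insert 25 -> lo=[25, 45] (size 2, max 45) hi=[50] (size 1, min 50) -> median=45
Step 4: insert 3 -> lo=[3, 25] (size 2, max 25) hi=[45, 50] (size 2, min 45) -> median=35
Step 5: insert 36 -> lo=[3, 25, 36] (size 3, max 36) hi=[45, 50] (size 2, min 45) -> median=36
Step 6: insert 49 -> lo=[3, 25, 36] (size 3, max 36) hi=[45, 49, 50] (size 3, min 45) -> median=40.5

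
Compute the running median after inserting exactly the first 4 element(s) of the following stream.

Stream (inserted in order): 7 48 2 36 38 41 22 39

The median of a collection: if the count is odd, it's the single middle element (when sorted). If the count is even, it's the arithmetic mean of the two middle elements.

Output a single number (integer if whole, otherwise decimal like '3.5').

Answer: 21.5

Derivation:
Step 1: insert 7 -> lo=[7] (size 1, max 7) hi=[] (size 0) -> median=7
Step 2: insert 48 -> lo=[7] (size 1, max 7) hi=[48] (size 1, min 48) -> median=27.5
Step 3: insert 2 -> lo=[2, 7] (size 2, max 7) hi=[48] (size 1, min 48) -> median=7
Step 4: insert 36 -> lo=[2, 7] (size 2, max 7) hi=[36, 48] (size 2, min 36) -> median=21.5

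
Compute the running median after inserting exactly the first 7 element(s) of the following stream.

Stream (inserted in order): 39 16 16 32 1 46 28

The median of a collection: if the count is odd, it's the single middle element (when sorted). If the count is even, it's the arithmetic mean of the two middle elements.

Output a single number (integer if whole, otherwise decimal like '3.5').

Step 1: insert 39 -> lo=[39] (size 1, max 39) hi=[] (size 0) -> median=39
Step 2: insert 16 -> lo=[16] (size 1, max 16) hi=[39] (size 1, min 39) -> median=27.5
Step 3: insert 16 -> lo=[16, 16] (size 2, max 16) hi=[39] (size 1, min 39) -> median=16
Step 4: insert 32 -> lo=[16, 16] (size 2, max 16) hi=[32, 39] (size 2, min 32) -> median=24
Step 5: insert 1 -> lo=[1, 16, 16] (size 3, max 16) hi=[32, 39] (size 2, min 32) -> median=16
Step 6: insert 46 -> lo=[1, 16, 16] (size 3, max 16) hi=[32, 39, 46] (size 3, min 32) -> median=24
Step 7: insert 28 -> lo=[1, 16, 16, 28] (size 4, max 28) hi=[32, 39, 46] (size 3, min 32) -> median=28

Answer: 28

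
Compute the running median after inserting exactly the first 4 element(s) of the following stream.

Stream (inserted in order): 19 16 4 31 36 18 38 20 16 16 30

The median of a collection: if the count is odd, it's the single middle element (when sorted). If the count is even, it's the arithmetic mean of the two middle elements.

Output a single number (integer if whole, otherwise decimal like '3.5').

Answer: 17.5

Derivation:
Step 1: insert 19 -> lo=[19] (size 1, max 19) hi=[] (size 0) -> median=19
Step 2: insert 16 -> lo=[16] (size 1, max 16) hi=[19] (size 1, min 19) -> median=17.5
Step 3: insert 4 -> lo=[4, 16] (size 2, max 16) hi=[19] (size 1, min 19) -> median=16
Step 4: insert 31 -> lo=[4, 16] (size 2, max 16) hi=[19, 31] (size 2, min 19) -> median=17.5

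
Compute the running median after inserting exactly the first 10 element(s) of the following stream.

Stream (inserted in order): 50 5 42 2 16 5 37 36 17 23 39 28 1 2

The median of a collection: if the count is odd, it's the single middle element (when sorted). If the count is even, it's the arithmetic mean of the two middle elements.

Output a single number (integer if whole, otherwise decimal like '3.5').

Step 1: insert 50 -> lo=[50] (size 1, max 50) hi=[] (size 0) -> median=50
Step 2: insert 5 -> lo=[5] (size 1, max 5) hi=[50] (size 1, min 50) -> median=27.5
Step 3: insert 42 -> lo=[5, 42] (size 2, max 42) hi=[50] (size 1, min 50) -> median=42
Step 4: insert 2 -> lo=[2, 5] (size 2, max 5) hi=[42, 50] (size 2, min 42) -> median=23.5
Step 5: insert 16 -> lo=[2, 5, 16] (size 3, max 16) hi=[42, 50] (size 2, min 42) -> median=16
Step 6: insert 5 -> lo=[2, 5, 5] (size 3, max 5) hi=[16, 42, 50] (size 3, min 16) -> median=10.5
Step 7: insert 37 -> lo=[2, 5, 5, 16] (size 4, max 16) hi=[37, 42, 50] (size 3, min 37) -> median=16
Step 8: insert 36 -> lo=[2, 5, 5, 16] (size 4, max 16) hi=[36, 37, 42, 50] (size 4, min 36) -> median=26
Step 9: insert 17 -> lo=[2, 5, 5, 16, 17] (size 5, max 17) hi=[36, 37, 42, 50] (size 4, min 36) -> median=17
Step 10: insert 23 -> lo=[2, 5, 5, 16, 17] (size 5, max 17) hi=[23, 36, 37, 42, 50] (size 5, min 23) -> median=20

Answer: 20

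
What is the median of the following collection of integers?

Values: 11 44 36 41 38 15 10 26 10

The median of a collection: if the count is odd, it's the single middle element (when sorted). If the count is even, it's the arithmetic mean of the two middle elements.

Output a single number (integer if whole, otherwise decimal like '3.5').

Answer: 26

Derivation:
Step 1: insert 11 -> lo=[11] (size 1, max 11) hi=[] (size 0) -> median=11
Step 2: insert 44 -> lo=[11] (size 1, max 11) hi=[44] (size 1, min 44) -> median=27.5
Step 3: insert 36 -> lo=[11, 36] (size 2, max 36) hi=[44] (size 1, min 44) -> median=36
Step 4: insert 41 -> lo=[11, 36] (size 2, max 36) hi=[41, 44] (size 2, min 41) -> median=38.5
Step 5: insert 38 -> lo=[11, 36, 38] (size 3, max 38) hi=[41, 44] (size 2, min 41) -> median=38
Step 6: insert 15 -> lo=[11, 15, 36] (size 3, max 36) hi=[38, 41, 44] (size 3, min 38) -> median=37
Step 7: insert 10 -> lo=[10, 11, 15, 36] (size 4, max 36) hi=[38, 41, 44] (size 3, min 38) -> median=36
Step 8: insert 26 -> lo=[10, 11, 15, 26] (size 4, max 26) hi=[36, 38, 41, 44] (size 4, min 36) -> median=31
Step 9: insert 10 -> lo=[10, 10, 11, 15, 26] (size 5, max 26) hi=[36, 38, 41, 44] (size 4, min 36) -> median=26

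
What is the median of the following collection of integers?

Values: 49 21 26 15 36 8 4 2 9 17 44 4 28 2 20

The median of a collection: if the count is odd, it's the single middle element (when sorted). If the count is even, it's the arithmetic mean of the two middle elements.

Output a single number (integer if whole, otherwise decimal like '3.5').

Answer: 17

Derivation:
Step 1: insert 49 -> lo=[49] (size 1, max 49) hi=[] (size 0) -> median=49
Step 2: insert 21 -> lo=[21] (size 1, max 21) hi=[49] (size 1, min 49) -> median=35
Step 3: insert 26 -> lo=[21, 26] (size 2, max 26) hi=[49] (size 1, min 49) -> median=26
Step 4: insert 15 -> lo=[15, 21] (size 2, max 21) hi=[26, 49] (size 2, min 26) -> median=23.5
Step 5: insert 36 -> lo=[15, 21, 26] (size 3, max 26) hi=[36, 49] (size 2, min 36) -> median=26
Step 6: insert 8 -> lo=[8, 15, 21] (size 3, max 21) hi=[26, 36, 49] (size 3, min 26) -> median=23.5
Step 7: insert 4 -> lo=[4, 8, 15, 21] (size 4, max 21) hi=[26, 36, 49] (size 3, min 26) -> median=21
Step 8: insert 2 -> lo=[2, 4, 8, 15] (size 4, max 15) hi=[21, 26, 36, 49] (size 4, min 21) -> median=18
Step 9: insert 9 -> lo=[2, 4, 8, 9, 15] (size 5, max 15) hi=[21, 26, 36, 49] (size 4, min 21) -> median=15
Step 10: insert 17 -> lo=[2, 4, 8, 9, 15] (size 5, max 15) hi=[17, 21, 26, 36, 49] (size 5, min 17) -> median=16
Step 11: insert 44 -> lo=[2, 4, 8, 9, 15, 17] (size 6, max 17) hi=[21, 26, 36, 44, 49] (size 5, min 21) -> median=17
Step 12: insert 4 -> lo=[2, 4, 4, 8, 9, 15] (size 6, max 15) hi=[17, 21, 26, 36, 44, 49] (size 6, min 17) -> median=16
Step 13: insert 28 -> lo=[2, 4, 4, 8, 9, 15, 17] (size 7, max 17) hi=[21, 26, 28, 36, 44, 49] (size 6, min 21) -> median=17
Step 14: insert 2 -> lo=[2, 2, 4, 4, 8, 9, 15] (size 7, max 15) hi=[17, 21, 26, 28, 36, 44, 49] (size 7, min 17) -> median=16
Step 15: insert 20 -> lo=[2, 2, 4, 4, 8, 9, 15, 17] (size 8, max 17) hi=[20, 21, 26, 28, 36, 44, 49] (size 7, min 20) -> median=17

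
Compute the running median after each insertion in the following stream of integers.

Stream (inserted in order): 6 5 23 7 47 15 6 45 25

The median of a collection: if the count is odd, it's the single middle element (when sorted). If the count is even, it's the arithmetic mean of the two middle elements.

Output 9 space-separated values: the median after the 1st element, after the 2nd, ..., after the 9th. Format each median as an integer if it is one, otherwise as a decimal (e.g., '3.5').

Step 1: insert 6 -> lo=[6] (size 1, max 6) hi=[] (size 0) -> median=6
Step 2: insert 5 -> lo=[5] (size 1, max 5) hi=[6] (size 1, min 6) -> median=5.5
Step 3: insert 23 -> lo=[5, 6] (size 2, max 6) hi=[23] (size 1, min 23) -> median=6
Step 4: insert 7 -> lo=[5, 6] (size 2, max 6) hi=[7, 23] (size 2, min 7) -> median=6.5
Step 5: insert 47 -> lo=[5, 6, 7] (size 3, max 7) hi=[23, 47] (size 2, min 23) -> median=7
Step 6: insert 15 -> lo=[5, 6, 7] (size 3, max 7) hi=[15, 23, 47] (size 3, min 15) -> median=11
Step 7: insert 6 -> lo=[5, 6, 6, 7] (size 4, max 7) hi=[15, 23, 47] (size 3, min 15) -> median=7
Step 8: insert 45 -> lo=[5, 6, 6, 7] (size 4, max 7) hi=[15, 23, 45, 47] (size 4, min 15) -> median=11
Step 9: insert 25 -> lo=[5, 6, 6, 7, 15] (size 5, max 15) hi=[23, 25, 45, 47] (size 4, min 23) -> median=15

Answer: 6 5.5 6 6.5 7 11 7 11 15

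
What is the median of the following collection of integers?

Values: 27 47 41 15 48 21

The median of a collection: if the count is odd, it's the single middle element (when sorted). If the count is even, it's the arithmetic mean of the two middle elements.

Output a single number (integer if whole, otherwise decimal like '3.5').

Step 1: insert 27 -> lo=[27] (size 1, max 27) hi=[] (size 0) -> median=27
Step 2: insert 47 -> lo=[27] (size 1, max 27) hi=[47] (size 1, min 47) -> median=37
Step 3: insert 41 -> lo=[27, 41] (size 2, max 41) hi=[47] (size 1, min 47) -> median=41
Step 4: insert 15 -> lo=[15, 27] (size 2, max 27) hi=[41, 47] (size 2, min 41) -> median=34
Step 5: insert 48 -> lo=[15, 27, 41] (size 3, max 41) hi=[47, 48] (size 2, min 47) -> median=41
Step 6: insert 21 -> lo=[15, 21, 27] (size 3, max 27) hi=[41, 47, 48] (size 3, min 41) -> median=34

Answer: 34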